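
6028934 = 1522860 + 4506074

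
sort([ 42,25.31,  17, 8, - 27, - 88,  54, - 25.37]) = [ - 88, - 27, - 25.37,  8, 17,25.31,42,54]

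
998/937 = 1 + 61/937 = 1.07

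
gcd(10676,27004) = 628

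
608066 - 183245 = 424821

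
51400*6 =308400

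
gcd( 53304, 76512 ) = 24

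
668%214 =26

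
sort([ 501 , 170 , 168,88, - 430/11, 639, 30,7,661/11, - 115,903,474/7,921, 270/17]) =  [ - 115, - 430/11,7 , 270/17, 30, 661/11,474/7,88,168,170,  501, 639, 903, 921 ] 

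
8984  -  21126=-12142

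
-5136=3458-8594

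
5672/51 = 5672/51 = 111.22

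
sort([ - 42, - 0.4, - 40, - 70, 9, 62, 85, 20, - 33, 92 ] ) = [ - 70, - 42,  -  40,-33 ,- 0.4,9, 20, 62, 85,92]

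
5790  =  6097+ - 307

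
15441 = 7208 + 8233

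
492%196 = 100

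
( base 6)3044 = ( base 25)121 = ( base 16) 2a4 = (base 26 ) 100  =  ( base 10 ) 676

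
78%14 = 8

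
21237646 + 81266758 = 102504404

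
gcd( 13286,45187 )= 73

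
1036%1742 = 1036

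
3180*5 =15900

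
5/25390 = 1/5078 = 0.00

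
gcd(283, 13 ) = 1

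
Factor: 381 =3^1*127^1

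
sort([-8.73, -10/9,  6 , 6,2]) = [ - 8.73 , - 10/9, 2,6,  6] 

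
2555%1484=1071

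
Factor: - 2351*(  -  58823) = 59^1 * 997^1*2351^1 = 138292873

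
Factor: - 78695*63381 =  - 4987767795 = - 3^1 * 5^1*37^1 * 571^1* 15739^1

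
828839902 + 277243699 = 1106083601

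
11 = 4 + 7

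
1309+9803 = 11112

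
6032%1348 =640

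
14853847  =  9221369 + 5632478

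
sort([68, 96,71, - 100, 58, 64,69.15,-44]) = [ - 100, - 44,58, 64, 68,  69.15,  71,  96]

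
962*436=419432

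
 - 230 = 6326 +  - 6556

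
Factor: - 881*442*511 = -2^1*7^1 * 13^1 * 17^1*73^1*881^1 = -198984422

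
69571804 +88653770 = 158225574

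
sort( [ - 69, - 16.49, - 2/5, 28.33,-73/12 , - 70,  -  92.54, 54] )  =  [ - 92.54, - 70,- 69, - 16.49, - 73/12, - 2/5, 28.33,54 ] 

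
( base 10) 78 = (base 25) 33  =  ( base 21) 3f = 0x4E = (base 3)2220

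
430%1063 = 430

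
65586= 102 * 643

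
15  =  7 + 8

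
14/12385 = 14/12385 =0.00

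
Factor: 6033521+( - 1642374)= 4391147=   19^1*239^1*967^1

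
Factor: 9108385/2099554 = 2^ (  -  1 )*5^1*11^1*13^1 * 107^( - 1)*9811^ ( - 1)*12739^1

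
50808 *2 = 101616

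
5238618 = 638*8211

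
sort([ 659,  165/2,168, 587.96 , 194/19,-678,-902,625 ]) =[-902,-678, 194/19,165/2,168,  587.96, 625,  659]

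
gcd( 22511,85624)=1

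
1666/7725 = 1666/7725 = 0.22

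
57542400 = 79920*720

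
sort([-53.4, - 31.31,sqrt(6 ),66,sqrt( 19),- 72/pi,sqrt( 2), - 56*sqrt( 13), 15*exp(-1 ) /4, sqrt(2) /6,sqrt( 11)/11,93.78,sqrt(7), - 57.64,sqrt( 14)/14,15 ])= [ - 56 *sqrt(13 ),-57.64,- 53.4,  -  31.31, - 72/pi,sqrt( 2)/6,sqrt( 14 ) /14,sqrt(11) /11,15*exp(-1)/4, sqrt( 2) , sqrt ( 6),sqrt( 7), sqrt(19),15,  66,  93.78]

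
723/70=10+23/70=   10.33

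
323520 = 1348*240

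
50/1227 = 50/1227 = 0.04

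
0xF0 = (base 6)1040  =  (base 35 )6u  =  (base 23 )AA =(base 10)240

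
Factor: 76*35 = 2^2*5^1 * 7^1 * 19^1= 2660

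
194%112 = 82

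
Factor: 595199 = 11^2*4919^1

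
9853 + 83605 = 93458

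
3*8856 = 26568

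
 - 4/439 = -1 + 435/439 = - 0.01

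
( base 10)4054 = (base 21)941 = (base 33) 3NS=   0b111111010110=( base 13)1ACB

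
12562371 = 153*82107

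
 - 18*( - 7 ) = 126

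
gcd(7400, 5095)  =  5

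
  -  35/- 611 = 35/611 = 0.06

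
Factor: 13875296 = 2^5*37^1*11719^1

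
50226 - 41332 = 8894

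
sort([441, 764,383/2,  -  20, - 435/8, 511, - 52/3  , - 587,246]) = [ - 587, - 435/8 , - 20, - 52/3 , 383/2, 246,441,511, 764]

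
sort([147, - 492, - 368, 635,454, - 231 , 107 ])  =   [ - 492, - 368, - 231,107,147,454, 635]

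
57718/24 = 2404+11/12 =2404.92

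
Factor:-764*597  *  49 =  - 2^2*3^1*7^2*191^1*199^1=   - 22349292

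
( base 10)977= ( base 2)1111010001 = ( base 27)195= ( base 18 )305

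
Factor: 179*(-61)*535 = -5841665 = -5^1 * 61^1 * 107^1*179^1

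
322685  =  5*64537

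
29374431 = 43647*673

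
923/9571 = 923/9571 = 0.10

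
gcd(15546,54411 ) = 7773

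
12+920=932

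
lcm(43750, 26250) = 131250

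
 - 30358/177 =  - 172 + 86/177 = - 171.51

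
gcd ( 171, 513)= 171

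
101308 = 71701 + 29607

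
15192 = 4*3798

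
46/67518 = 23/33759 = 0.00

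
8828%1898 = 1236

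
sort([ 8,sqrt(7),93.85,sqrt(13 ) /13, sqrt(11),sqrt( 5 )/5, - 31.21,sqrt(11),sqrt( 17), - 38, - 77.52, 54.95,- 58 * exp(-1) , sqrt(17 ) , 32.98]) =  [-77.52,-38, - 31.21 , - 58*exp( - 1) , sqrt ( 13 )/13,sqrt(5 )/5,sqrt(7 ), sqrt(11 ),sqrt(11),sqrt( 17 ),sqrt(17),8, 32.98,54.95, 93.85]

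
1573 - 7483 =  - 5910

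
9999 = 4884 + 5115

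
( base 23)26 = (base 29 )1N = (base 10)52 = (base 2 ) 110100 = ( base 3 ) 1221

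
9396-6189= 3207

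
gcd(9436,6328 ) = 28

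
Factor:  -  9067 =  - 9067^1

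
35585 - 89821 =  - 54236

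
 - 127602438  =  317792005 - 445394443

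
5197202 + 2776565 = 7973767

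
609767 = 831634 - 221867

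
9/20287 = 9/20287   =  0.00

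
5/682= 5/682 = 0.01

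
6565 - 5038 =1527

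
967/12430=967/12430 = 0.08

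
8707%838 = 327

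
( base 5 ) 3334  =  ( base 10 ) 469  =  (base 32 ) el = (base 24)JD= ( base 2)111010101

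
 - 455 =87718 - 88173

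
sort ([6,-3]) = [-3 , 6] 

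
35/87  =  35/87 = 0.40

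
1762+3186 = 4948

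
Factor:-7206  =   - 2^1 *3^1*1201^1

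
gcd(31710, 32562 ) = 6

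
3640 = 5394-1754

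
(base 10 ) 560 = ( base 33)gw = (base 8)1060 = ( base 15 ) 275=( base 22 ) 13A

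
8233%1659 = 1597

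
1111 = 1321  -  210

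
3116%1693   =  1423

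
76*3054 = 232104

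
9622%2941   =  799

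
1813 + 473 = 2286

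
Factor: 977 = 977^1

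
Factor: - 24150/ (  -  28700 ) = 69/82  =  2^ (-1 )*3^1*23^1*41^( - 1)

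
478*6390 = 3054420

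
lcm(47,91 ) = 4277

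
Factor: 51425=5^2*11^2*17^1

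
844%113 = 53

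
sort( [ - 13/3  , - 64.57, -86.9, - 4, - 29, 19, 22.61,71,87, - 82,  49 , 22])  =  [ - 86.9, - 82, - 64.57, - 29,- 13/3,-4 , 19 , 22 , 22.61,49, 71,87 ]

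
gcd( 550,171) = 1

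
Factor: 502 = 2^1* 251^1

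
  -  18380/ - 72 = 4595/18 = 255.28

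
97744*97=9481168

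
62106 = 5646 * 11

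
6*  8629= 51774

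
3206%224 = 70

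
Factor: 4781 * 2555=5^1 * 7^2*73^1*683^1=12215455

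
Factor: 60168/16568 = 69/19 = 3^1 *19^(-1) * 23^1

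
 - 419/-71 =5+64/71 = 5.90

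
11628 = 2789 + 8839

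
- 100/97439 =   -  100/97439 = - 0.00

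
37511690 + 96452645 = 133964335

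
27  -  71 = -44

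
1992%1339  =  653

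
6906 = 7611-705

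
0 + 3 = 3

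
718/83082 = 359/41541 = 0.01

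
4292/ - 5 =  - 4292/5 = - 858.40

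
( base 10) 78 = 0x4E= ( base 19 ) 42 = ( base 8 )116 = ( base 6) 210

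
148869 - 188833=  - 39964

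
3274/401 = 3274/401=8.16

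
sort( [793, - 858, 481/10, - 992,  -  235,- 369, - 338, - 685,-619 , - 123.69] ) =[ - 992, - 858, -685,-619, - 369, - 338, - 235 ,-123.69,481/10, 793]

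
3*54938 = 164814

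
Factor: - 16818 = -2^1*3^1*2803^1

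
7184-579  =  6605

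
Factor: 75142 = 2^1*37571^1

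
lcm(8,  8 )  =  8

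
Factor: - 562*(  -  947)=532214 = 2^1*281^1*947^1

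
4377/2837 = 4377/2837 = 1.54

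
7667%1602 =1259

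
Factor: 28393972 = 2^2*7098493^1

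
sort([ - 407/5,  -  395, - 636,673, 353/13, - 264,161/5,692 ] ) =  [  -  636, - 395, - 264, -407/5,353/13,161/5,673,692]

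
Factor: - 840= - 2^3*3^1*5^1*7^1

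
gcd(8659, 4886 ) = 7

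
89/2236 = 89/2236  =  0.04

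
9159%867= 489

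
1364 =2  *682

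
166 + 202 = 368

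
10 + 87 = 97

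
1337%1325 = 12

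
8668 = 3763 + 4905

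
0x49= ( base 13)58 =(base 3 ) 2201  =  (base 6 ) 201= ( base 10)73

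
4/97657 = 4/97657  =  0.00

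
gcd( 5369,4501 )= 7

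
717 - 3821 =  - 3104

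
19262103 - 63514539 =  - 44252436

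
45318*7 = 317226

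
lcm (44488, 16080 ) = 1334640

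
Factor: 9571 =17^1*563^1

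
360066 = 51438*7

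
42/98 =3/7 = 0.43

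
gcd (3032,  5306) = 758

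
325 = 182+143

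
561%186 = 3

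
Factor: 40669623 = 3^2 * 37^1*122131^1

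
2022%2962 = 2022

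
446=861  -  415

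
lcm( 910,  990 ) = 90090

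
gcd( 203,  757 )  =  1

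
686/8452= 343/4226 = 0.08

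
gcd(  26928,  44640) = 144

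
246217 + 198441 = 444658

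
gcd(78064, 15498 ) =574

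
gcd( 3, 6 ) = 3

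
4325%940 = 565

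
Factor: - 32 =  - 2^5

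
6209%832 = 385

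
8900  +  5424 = 14324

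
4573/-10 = -4573/10 = - 457.30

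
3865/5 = 773 = 773.00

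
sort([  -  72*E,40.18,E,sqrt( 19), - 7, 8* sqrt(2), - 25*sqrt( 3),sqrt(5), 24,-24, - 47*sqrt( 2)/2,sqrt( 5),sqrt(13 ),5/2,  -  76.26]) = [ - 72*E,-76.26, - 25*sqrt(3) , - 47*sqrt( 2)/2, - 24,- 7,sqrt ( 5),sqrt( 5 ),5/2,  E,sqrt( 13),sqrt(19),8 * sqrt (2 ),24, 40.18]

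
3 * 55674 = 167022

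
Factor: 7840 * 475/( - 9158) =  - 98000/241 = - 2^4 * 5^3*7^2*241^( - 1 ) 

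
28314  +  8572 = 36886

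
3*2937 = 8811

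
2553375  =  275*9285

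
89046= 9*9894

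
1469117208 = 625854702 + 843262506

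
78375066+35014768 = 113389834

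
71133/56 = 1270 + 13/56= 1270.23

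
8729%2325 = 1754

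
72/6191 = 72/6191 = 0.01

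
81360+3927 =85287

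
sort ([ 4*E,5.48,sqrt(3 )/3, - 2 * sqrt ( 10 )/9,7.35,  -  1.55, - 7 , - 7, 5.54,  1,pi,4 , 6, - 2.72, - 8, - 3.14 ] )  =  [ - 8,-7, - 7, - 3.14, - 2.72, - 1.55,  -  2*sqrt(10 )/9,sqrt(3 )/3,1,pi,  4,  5.48,5.54,6,7.35 , 4*E ] 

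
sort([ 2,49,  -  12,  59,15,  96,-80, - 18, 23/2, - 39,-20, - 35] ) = [-80, - 39, - 35,-20,-18, - 12,2, 23/2, 15 , 49, 59, 96]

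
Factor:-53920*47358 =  - 2553543360= - 2^6 *3^3 * 5^1*337^1 * 877^1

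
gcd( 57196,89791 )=1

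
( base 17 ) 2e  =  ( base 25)1n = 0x30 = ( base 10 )48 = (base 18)2C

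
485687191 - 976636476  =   - 490949285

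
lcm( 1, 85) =85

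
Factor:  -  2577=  - 3^1*859^1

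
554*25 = 13850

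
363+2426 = 2789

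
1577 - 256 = 1321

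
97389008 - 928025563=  - 830636555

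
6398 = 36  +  6362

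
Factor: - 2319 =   -  3^1*773^1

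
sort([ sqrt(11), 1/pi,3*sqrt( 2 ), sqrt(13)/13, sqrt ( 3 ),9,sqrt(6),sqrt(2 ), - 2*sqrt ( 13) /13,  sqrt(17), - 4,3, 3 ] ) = [ - 4, - 2*sqrt(13 )/13 , sqrt( 13)/13,  1/pi,  sqrt ( 2 ),sqrt(3),  sqrt( 6 ),3, 3,  sqrt(11),  sqrt(17 ),3 *sqrt(2),9] 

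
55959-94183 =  - 38224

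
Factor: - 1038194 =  - 2^1*519097^1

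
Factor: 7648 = 2^5*239^1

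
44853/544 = 82 + 245/544  =  82.45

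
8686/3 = 8686/3 = 2895.33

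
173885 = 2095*83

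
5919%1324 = 623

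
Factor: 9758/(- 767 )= -2^1*7^1*13^( - 1 )*17^1* 41^1  *59^( - 1)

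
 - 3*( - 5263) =15789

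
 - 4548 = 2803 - 7351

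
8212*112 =919744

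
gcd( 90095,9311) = 1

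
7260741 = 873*8317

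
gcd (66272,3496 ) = 152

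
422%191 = 40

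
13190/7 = 1884 + 2/7 =1884.29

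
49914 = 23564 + 26350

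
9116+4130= 13246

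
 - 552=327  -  879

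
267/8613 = 89/2871 = 0.03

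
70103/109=643 + 16/109= 643.15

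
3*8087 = 24261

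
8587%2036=443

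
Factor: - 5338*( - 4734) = 2^2*3^2 * 17^1*157^1*263^1 = 25270092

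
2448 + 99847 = 102295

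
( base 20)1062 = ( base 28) aa2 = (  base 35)6M2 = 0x1FBA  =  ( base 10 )8122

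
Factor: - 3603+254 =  - 3349 = -17^1*197^1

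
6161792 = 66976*92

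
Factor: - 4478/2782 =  - 13^(-1) * 107^( -1 )*2239^1 = -  2239/1391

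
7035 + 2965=10000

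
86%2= 0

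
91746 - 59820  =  31926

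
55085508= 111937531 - 56852023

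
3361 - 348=3013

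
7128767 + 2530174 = 9658941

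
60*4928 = 295680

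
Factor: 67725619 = 13^1*2129^1*2447^1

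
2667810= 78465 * 34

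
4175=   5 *835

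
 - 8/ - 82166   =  4/41083= 0.00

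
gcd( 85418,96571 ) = 1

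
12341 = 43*287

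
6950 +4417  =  11367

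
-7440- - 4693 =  - 2747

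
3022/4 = 755+1/2 = 755.50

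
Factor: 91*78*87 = 617526 = 2^1*3^2*7^1*13^2* 29^1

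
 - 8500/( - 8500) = 1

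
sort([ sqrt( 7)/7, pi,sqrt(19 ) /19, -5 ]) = [  -  5,sqrt(19 ) /19,sqrt ( 7 ) /7 , pi]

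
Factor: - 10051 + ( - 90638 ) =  - 3^1*33563^1  =  - 100689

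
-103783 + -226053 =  - 329836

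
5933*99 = 587367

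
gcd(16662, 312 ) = 6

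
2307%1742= 565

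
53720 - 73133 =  - 19413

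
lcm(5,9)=45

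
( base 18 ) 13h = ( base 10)395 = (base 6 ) 1455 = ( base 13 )245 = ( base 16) 18b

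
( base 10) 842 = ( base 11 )6A6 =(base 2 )1101001010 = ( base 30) S2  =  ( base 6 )3522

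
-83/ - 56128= 83/56128 = 0.00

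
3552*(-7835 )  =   - 27829920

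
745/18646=745/18646 = 0.04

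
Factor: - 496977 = - 3^1*13^1 *12743^1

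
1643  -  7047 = -5404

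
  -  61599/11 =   -  5600 + 1/11 = - 5599.91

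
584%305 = 279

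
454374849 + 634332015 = 1088706864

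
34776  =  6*5796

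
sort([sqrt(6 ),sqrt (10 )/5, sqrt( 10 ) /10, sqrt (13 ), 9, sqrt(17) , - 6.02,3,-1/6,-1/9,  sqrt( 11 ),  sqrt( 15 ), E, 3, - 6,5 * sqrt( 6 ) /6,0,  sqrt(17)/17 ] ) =[  -  6.02, - 6, - 1/6,  -  1/9, 0,sqrt(17 )/17,sqrt (10 ) /10,sqrt( 10 ) /5, 5*sqrt(6 ) /6, sqrt( 6 ),E, 3, 3, sqrt(11 ),sqrt(13 )  ,  sqrt(15 ), sqrt (17),9]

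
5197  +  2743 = 7940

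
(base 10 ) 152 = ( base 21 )75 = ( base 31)4S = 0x98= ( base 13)B9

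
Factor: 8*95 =2^3*5^1 * 19^1 = 760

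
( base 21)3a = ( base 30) 2D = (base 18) 41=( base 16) 49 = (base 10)73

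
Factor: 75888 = 2^4*3^2 * 17^1*31^1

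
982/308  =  491/154 = 3.19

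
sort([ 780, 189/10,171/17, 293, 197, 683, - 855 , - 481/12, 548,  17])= [-855, - 481/12, 171/17, 17, 189/10, 197,293,548, 683 , 780] 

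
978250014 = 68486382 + 909763632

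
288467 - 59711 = 228756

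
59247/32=1851 + 15/32 = 1851.47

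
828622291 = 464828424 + 363793867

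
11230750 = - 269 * ( - 41750)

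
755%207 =134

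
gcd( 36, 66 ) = 6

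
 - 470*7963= - 3742610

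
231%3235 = 231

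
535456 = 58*9232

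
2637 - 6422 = - 3785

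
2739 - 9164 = -6425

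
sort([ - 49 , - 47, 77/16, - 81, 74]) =[ - 81, - 49, - 47, 77/16,  74]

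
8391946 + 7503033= 15894979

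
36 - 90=  -  54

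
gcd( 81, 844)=1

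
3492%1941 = 1551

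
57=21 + 36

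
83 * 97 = 8051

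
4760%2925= 1835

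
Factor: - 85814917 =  - 983^1*87299^1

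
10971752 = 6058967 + 4912785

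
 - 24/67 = -24/67 =- 0.36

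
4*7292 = 29168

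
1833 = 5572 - 3739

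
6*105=630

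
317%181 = 136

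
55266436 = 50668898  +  4597538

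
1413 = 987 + 426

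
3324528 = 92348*36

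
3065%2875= 190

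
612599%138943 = 56827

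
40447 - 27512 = 12935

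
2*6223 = 12446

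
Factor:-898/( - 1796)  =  1/2 = 2^ ( - 1)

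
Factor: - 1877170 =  - 2^1 * 5^1*29^1*6473^1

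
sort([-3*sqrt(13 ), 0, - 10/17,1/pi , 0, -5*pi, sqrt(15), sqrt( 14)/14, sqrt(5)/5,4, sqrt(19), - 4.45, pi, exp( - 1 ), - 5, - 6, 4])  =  [ - 5 *pi, - 3*sqrt( 13) , - 6, - 5,-4.45, - 10/17, 0, 0, sqrt( 14)/14, 1/pi,exp( - 1), sqrt( 5)/5, pi, sqrt(15),4,  4,sqrt ( 19)]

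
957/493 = 33/17= 1.94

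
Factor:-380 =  - 2^2 * 5^1 * 19^1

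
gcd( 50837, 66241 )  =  1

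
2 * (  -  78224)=-156448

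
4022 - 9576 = - 5554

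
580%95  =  10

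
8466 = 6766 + 1700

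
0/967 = 0 = 0.00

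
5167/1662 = 5167/1662 = 3.11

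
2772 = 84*33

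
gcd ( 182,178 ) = 2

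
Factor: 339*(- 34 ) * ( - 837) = 2^1*3^4 * 17^1 *31^1*113^1 = 9647262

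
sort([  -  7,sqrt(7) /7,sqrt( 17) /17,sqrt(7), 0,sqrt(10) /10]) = [ - 7, 0, sqrt( 17 )/17  ,  sqrt(10) /10, sqrt ( 7 )/7,sqrt(7 ) ]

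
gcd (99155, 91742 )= 7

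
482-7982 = - 7500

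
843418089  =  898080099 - 54662010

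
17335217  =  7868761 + 9466456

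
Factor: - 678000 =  - 2^4*3^1*5^3 * 113^1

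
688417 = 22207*31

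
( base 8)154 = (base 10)108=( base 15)73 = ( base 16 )6c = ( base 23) 4G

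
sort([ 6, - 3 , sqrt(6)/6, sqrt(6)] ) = [ - 3,sqrt(6)/6, sqrt(6 ), 6]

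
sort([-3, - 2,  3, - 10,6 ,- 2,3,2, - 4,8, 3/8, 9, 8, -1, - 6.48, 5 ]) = [ - 10, - 6.48,-4,-3, - 2,-2, - 1,3/8, 2,3, 3,5, 6, 8, 8,9 ]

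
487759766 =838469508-350709742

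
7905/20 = 1581/4= 395.25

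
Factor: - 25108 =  - 2^2* 6277^1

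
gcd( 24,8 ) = 8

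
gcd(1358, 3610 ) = 2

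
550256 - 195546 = 354710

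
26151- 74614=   -  48463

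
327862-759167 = -431305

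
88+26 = 114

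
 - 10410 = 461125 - 471535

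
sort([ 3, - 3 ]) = [ - 3, 3] 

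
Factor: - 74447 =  - 109^1 * 683^1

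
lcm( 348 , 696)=696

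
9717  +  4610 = 14327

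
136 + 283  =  419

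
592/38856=74/4857 = 0.02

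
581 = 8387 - 7806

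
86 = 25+61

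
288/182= 1+ 53/91 = 1.58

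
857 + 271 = 1128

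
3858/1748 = 2 + 181/874 = 2.21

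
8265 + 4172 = 12437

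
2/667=2/667 = 0.00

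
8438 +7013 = 15451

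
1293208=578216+714992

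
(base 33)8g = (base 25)B5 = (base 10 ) 280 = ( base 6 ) 1144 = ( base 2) 100011000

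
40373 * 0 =0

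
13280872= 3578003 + 9702869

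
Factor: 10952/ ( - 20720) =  - 37/70 = - 2^ ( - 1 )*5^ (-1 )*7^ (-1 )*37^1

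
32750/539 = 60 + 410/539 = 60.76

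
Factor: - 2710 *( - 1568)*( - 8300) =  - 2^8*5^3*7^2*83^1*271^1 = - 35269024000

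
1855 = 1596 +259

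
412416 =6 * 68736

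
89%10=9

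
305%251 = 54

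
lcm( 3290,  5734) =200690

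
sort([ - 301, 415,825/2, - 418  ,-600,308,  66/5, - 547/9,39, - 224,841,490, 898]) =[  -  600,  -  418, - 301, - 224 ,  -  547/9,  66/5, 39, 308,825/2, 415,490,841, 898]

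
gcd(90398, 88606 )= 14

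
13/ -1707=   -  1+1694/1707 = -0.01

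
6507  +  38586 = 45093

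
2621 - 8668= - 6047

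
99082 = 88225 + 10857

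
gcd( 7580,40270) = 10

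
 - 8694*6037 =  - 52485678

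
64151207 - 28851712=35299495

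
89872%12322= 3618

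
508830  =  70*7269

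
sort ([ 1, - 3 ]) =[ - 3, 1]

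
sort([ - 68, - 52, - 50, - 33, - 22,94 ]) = [ - 68  , - 52, - 50, - 33, - 22,  94]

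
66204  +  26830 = 93034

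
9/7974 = 1/886 = 0.00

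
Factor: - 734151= - 3^1*11^1*22247^1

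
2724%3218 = 2724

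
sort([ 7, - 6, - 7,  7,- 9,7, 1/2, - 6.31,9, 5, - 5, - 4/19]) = [ - 9, - 7, - 6.31, - 6, - 5, - 4/19,1/2,5, 7,7,7,9]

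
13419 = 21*639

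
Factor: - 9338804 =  - 2^2*19^1*103^1*1193^1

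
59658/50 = 1193 + 4/25 = 1193.16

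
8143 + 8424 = 16567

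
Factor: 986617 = 986617^1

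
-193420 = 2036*( - 95) 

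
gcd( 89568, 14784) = 96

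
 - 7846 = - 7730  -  116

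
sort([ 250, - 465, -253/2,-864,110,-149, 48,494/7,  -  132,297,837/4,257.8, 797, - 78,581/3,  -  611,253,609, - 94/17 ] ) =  [ - 864, - 611,-465, -149, - 132, - 253/2,  -  78 , - 94/17,  48,494/7, 110,581/3,837/4,250,253,257.8, 297 , 609, 797]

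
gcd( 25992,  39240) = 72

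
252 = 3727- 3475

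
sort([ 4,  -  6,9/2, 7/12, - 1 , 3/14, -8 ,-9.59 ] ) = [ - 9.59, - 8, - 6,-1, 3/14, 7/12,  4,  9/2] 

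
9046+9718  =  18764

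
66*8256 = 544896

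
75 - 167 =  - 92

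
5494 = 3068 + 2426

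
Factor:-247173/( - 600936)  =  82391/200312  =  2^( - 3 )*  7^( - 3 )*47^1 * 73^( - 1)*1753^1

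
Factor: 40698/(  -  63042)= - 3^1*17^1*79^( - 1 ) = - 51/79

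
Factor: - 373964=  - 2^2 * 93491^1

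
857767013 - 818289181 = 39477832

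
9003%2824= 531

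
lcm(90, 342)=1710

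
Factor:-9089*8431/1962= -2^( - 1)*3^( - 2 )*61^1*109^( - 1)*149^1*8431^1 = - 76629359/1962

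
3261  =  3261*1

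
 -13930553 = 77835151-91765704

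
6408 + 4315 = 10723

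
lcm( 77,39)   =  3003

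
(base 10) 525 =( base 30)hf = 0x20D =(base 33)fu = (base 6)2233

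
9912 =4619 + 5293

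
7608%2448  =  264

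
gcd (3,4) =1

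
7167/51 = 2389/17 = 140.53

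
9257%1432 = 665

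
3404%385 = 324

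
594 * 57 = 33858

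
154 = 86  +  68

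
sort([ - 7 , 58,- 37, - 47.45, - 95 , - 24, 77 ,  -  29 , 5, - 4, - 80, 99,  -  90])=[ - 95, - 90, - 80, - 47.45 , - 37, - 29, - 24,-7, - 4,5,58 , 77 , 99]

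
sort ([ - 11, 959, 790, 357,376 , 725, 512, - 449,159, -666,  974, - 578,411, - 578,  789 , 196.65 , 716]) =[ - 666, - 578,-578,  -  449,-11  ,  159,196.65,357,  376, 411, 512, 716,725,789, 790, 959,974]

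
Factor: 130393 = 83^1* 1571^1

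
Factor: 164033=17^1*9649^1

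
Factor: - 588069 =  - 3^2 * 19^2*181^1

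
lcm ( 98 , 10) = 490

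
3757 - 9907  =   - 6150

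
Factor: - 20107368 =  - 2^3*3^2*279269^1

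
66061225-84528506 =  - 18467281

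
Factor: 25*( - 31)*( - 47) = 5^2*31^1*47^1 = 36425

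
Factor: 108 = 2^2 *3^3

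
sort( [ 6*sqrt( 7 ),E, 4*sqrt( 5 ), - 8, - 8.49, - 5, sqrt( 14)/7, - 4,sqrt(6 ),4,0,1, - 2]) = [ - 8.49, - 8 , - 5,-4 , - 2, 0,sqrt( 14) /7 , 1,  sqrt(6 ), E,4,4*sqrt(5),6*sqrt(7) ] 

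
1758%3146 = 1758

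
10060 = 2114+7946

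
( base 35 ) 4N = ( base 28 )5N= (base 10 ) 163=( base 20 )83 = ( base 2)10100011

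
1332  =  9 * 148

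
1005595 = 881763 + 123832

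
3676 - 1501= 2175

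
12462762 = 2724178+9738584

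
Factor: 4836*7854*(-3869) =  - 2^3*3^2*7^1*11^1*13^1*17^1*31^1*53^1*73^1 = - 146952141336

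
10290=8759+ 1531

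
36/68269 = 36/68269 =0.00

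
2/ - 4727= - 2/4727 = - 0.00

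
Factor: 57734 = 2^1*28867^1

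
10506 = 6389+4117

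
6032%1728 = 848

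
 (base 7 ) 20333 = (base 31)55d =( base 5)124343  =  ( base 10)4973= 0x136D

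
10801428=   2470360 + 8331068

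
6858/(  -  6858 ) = -1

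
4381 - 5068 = - 687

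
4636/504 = 9+25/126 = 9.20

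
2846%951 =944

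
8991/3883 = 2 + 1225/3883 = 2.32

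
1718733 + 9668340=11387073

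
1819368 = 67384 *27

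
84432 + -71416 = 13016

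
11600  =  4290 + 7310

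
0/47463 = 0 = 0.00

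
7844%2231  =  1151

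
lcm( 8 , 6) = 24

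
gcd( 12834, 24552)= 558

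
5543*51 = 282693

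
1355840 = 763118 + 592722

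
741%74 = 1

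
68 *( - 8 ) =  - 544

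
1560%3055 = 1560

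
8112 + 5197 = 13309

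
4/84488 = 1/21122= 0.00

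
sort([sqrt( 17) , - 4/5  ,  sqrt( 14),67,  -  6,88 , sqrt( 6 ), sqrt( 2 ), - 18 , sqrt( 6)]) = [ - 18 ,-6, - 4/5,sqrt( 2 ),sqrt( 6),sqrt( 6),sqrt(14 ),  sqrt( 17 ),67 , 88 ]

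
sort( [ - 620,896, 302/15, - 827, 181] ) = [ - 827,-620, 302/15, 181, 896]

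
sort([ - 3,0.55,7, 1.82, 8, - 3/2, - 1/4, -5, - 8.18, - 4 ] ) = [ - 8.18, - 5, - 4, - 3 , - 3/2, - 1/4, 0.55, 1.82,7,  8]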